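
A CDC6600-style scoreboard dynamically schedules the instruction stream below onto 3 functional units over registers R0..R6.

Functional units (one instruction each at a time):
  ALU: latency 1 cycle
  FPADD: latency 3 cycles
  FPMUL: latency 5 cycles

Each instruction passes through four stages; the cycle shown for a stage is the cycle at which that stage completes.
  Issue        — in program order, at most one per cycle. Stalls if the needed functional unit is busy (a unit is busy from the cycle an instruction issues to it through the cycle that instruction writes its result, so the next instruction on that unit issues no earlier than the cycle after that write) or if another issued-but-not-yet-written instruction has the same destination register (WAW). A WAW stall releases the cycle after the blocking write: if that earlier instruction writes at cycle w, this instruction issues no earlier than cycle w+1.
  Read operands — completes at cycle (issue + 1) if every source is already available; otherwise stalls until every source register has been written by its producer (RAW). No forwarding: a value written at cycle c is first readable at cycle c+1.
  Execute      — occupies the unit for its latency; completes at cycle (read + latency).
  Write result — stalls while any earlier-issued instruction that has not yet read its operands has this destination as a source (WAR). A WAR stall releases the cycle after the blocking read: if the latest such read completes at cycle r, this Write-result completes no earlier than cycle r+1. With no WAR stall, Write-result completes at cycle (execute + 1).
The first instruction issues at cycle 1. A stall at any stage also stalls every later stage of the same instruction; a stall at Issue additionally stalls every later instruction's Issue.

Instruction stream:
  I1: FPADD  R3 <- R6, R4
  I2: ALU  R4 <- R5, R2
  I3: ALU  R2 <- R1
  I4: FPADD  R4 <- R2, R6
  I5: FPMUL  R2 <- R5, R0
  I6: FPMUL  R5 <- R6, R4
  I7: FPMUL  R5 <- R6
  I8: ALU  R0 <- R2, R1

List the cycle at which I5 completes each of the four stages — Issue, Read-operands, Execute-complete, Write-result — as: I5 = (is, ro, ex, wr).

I5 = (10, 11, 16, 17)

cycle 1: I1 issues→FPADD
cycle 2: I1 reads, I2 issues→ALU
cycle 3: I2 reads
cycle 4: I2 exec-done
cycle 5: I1 exec-done, I2 writes R4
cycle 6: I1 writes R3, I3 issues→ALU
cycle 7: I3 reads, I4 issues→FPADD
cycle 8: I3 exec-done
cycle 9: I3 writes R2
cycle 10: I4 reads, I5 issues→FPMUL
cycle 11: I5 reads
cycle 13: I4 exec-done
cycle 14: I4 writes R4
cycle 16: I5 exec-done
cycle 17: I5 writes R2
cycle 18: I6 issues→FPMUL
cycle 19: I6 reads
cycle 24: I6 exec-done
cycle 25: I6 writes R5
cycle 26: I7 issues→FPMUL
cycle 27: I7 reads, I8 issues→ALU
cycle 28: I8 reads
cycle 29: I8 exec-done
cycle 30: I8 writes R0
cycle 32: I7 exec-done
cycle 33: I7 writes R5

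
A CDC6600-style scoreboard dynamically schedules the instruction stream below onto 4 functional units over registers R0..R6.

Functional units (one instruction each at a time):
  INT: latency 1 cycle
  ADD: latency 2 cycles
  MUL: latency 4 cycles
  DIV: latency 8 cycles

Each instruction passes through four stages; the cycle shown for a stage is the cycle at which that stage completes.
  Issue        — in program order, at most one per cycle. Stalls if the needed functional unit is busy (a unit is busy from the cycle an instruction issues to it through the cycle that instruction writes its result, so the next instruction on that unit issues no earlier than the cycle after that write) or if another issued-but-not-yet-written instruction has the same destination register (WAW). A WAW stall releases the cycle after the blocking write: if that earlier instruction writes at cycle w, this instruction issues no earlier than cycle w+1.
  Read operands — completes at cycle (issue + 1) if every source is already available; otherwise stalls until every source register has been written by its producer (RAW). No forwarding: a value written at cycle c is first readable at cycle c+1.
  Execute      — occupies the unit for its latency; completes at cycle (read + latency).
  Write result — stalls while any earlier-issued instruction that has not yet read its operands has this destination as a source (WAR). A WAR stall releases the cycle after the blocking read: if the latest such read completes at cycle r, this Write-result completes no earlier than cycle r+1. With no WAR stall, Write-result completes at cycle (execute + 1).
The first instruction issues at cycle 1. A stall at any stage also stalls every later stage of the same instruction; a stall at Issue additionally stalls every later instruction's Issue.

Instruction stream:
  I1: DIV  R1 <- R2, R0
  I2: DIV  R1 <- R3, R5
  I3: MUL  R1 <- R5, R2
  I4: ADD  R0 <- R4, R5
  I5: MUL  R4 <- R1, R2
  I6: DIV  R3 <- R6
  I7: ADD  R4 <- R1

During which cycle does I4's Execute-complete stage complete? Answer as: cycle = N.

I1 -> (1, 2, 10, 11)
I2 -> (12, 13, 21, 22)  // struct: DIV busy until I1 writes@11
I3 -> (23, 24, 28, 29)  // WAW R1: wait I2 write@22
I4 -> (24, 25, 27, 28)
I5 -> (30, 31, 35, 36)  // struct: MUL busy until I3 writes@29
I6 -> (31, 32, 40, 41)
I7 -> (37, 38, 40, 41)  // WAW R4: wait I5 write@36

cycle = 27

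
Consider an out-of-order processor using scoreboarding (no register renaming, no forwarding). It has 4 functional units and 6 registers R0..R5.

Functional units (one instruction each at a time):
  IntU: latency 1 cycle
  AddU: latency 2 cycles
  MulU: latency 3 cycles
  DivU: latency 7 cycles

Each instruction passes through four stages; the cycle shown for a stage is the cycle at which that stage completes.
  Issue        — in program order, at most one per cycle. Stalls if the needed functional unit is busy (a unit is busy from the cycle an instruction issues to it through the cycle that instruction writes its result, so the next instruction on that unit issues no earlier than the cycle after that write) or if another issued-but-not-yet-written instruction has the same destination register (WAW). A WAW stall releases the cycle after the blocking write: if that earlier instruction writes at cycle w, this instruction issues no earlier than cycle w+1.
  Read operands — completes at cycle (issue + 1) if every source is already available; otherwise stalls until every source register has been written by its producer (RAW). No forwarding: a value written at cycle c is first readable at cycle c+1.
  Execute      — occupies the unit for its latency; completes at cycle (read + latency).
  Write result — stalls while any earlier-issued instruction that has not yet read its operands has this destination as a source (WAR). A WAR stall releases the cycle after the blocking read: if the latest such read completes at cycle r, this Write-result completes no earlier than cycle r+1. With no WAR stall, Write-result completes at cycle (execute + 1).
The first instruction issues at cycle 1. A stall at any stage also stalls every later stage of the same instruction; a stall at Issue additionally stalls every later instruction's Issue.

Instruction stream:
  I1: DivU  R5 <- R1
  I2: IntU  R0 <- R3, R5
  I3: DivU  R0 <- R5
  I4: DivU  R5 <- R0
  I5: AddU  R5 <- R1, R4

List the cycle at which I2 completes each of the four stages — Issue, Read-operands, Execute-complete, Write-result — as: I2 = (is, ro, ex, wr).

I2 = (2, 11, 12, 13)

cycle 1: I1 issues→DivU
cycle 2: I1 reads; I2 issues→IntU
cycle 9: I1 exec-done
cycle 10: I1 writes R5
cycle 11: I2 reads
cycle 12: I2 exec-done
cycle 13: I2 writes R0
cycle 14: I3 issues→DivU
cycle 15: I3 reads
cycle 22: I3 exec-done
cycle 23: I3 writes R0
cycle 24: I4 issues→DivU
cycle 25: I4 reads
cycle 32: I4 exec-done
cycle 33: I4 writes R5
cycle 34: I5 issues→AddU
cycle 35: I5 reads
cycle 37: I5 exec-done
cycle 38: I5 writes R5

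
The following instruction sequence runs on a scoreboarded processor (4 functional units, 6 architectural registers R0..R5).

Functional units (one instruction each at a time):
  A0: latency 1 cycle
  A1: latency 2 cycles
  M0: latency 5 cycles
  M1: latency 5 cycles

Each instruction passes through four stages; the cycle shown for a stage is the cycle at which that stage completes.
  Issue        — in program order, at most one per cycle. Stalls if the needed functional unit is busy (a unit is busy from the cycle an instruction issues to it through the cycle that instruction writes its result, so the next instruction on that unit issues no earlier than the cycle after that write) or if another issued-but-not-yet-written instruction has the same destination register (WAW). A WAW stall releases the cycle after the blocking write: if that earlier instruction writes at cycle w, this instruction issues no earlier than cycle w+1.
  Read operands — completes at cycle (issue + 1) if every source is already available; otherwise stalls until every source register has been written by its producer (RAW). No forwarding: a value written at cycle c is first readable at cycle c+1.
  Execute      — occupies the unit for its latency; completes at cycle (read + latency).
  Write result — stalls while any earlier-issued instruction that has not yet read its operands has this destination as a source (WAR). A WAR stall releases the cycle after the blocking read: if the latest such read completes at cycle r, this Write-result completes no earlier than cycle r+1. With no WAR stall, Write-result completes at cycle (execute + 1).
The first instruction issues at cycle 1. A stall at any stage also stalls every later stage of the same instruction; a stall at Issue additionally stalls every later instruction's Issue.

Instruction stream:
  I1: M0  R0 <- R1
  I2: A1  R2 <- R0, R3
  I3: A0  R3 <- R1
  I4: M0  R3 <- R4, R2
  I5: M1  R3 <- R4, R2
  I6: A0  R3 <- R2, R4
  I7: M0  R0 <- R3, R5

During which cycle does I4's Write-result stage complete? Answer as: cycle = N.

cycle = 19

[1] I1 issues→M0
[2] I1 reads | I2 issues→A1
[3] I3 issues→A0
[4] I3 reads
[5] I3 exec-done
[7] I1 exec-done
[8] I1 writes R0
[9] I2 reads
[10] I3 writes R3
[11] I2 exec-done | I4 issues→M0
[12] I2 writes R2
[13] I4 reads
[18] I4 exec-done
[19] I4 writes R3
[20] I5 issues→M1
[21] I5 reads
[26] I5 exec-done
[27] I5 writes R3
[28] I6 issues→A0
[29] I6 reads | I7 issues→M0
[30] I6 exec-done
[31] I6 writes R3
[32] I7 reads
[37] I7 exec-done
[38] I7 writes R0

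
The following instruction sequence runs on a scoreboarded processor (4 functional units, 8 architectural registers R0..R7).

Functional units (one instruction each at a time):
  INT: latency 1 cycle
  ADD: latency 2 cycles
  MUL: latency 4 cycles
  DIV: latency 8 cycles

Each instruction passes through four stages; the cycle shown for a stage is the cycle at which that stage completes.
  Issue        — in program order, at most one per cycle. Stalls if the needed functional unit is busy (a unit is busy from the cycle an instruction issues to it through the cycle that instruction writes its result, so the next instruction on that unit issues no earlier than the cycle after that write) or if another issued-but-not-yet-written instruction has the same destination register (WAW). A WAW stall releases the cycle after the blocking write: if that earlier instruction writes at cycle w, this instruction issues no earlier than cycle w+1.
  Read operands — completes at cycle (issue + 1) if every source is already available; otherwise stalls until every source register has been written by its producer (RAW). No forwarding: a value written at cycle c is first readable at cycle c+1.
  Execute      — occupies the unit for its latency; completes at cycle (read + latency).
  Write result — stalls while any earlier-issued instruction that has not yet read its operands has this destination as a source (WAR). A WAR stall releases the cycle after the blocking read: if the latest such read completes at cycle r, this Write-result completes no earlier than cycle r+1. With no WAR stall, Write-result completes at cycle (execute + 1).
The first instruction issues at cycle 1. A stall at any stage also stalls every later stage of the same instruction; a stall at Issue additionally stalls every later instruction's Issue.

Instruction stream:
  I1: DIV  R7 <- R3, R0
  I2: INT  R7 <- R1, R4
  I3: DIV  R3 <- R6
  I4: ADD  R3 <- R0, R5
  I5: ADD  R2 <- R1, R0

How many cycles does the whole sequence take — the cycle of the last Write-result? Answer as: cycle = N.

t=1  I1 issues→DIV
t=2  I1 reads
t=10  I1 exec-done
t=11  I1 writes R7
t=12  I2 issues→INT
t=13  I2 reads · I3 issues→DIV
t=14  I2 exec-done · I3 reads
t=15  I2 writes R7
t=22  I3 exec-done
t=23  I3 writes R3
t=24  I4 issues→ADD
t=25  I4 reads
t=27  I4 exec-done
t=28  I4 writes R3
t=29  I5 issues→ADD
t=30  I5 reads
t=32  I5 exec-done
t=33  I5 writes R2

cycle = 33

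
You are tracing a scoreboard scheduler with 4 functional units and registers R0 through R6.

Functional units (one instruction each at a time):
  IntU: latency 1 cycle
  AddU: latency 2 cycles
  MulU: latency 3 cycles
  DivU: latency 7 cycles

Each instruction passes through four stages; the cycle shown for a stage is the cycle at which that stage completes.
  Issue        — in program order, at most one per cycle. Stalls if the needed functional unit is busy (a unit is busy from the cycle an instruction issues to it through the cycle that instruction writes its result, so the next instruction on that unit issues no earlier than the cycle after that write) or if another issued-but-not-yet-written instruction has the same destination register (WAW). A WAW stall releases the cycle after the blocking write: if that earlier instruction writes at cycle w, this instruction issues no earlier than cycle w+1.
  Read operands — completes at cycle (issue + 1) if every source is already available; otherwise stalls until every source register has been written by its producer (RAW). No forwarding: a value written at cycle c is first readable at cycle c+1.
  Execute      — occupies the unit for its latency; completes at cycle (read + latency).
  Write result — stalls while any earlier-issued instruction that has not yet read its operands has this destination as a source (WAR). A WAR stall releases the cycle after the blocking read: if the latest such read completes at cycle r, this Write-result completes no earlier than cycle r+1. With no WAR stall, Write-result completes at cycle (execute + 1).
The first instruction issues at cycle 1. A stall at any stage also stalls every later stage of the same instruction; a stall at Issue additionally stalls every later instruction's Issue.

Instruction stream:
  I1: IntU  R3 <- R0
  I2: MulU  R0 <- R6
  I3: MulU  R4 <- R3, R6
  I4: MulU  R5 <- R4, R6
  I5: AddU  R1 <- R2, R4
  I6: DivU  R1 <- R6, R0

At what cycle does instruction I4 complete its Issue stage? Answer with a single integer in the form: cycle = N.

cycle = 14

c1: I1 dispatched to IntU
c2: I1 operands ready, I2 dispatched to MulU
c3: I1 complete, I2 operands ready
c4: R3←I1
c6: I2 complete
c7: R0←I2
c8: I3 dispatched to MulU
c9: I3 operands ready
c12: I3 complete
c13: R4←I3
c14: I4 dispatched to MulU
c15: I4 operands ready, I5 dispatched to AddU
c16: I5 operands ready
c18: I4 complete, I5 complete
c19: R5←I4, R1←I5
c20: I6 dispatched to DivU
c21: I6 operands ready
c28: I6 complete
c29: R1←I6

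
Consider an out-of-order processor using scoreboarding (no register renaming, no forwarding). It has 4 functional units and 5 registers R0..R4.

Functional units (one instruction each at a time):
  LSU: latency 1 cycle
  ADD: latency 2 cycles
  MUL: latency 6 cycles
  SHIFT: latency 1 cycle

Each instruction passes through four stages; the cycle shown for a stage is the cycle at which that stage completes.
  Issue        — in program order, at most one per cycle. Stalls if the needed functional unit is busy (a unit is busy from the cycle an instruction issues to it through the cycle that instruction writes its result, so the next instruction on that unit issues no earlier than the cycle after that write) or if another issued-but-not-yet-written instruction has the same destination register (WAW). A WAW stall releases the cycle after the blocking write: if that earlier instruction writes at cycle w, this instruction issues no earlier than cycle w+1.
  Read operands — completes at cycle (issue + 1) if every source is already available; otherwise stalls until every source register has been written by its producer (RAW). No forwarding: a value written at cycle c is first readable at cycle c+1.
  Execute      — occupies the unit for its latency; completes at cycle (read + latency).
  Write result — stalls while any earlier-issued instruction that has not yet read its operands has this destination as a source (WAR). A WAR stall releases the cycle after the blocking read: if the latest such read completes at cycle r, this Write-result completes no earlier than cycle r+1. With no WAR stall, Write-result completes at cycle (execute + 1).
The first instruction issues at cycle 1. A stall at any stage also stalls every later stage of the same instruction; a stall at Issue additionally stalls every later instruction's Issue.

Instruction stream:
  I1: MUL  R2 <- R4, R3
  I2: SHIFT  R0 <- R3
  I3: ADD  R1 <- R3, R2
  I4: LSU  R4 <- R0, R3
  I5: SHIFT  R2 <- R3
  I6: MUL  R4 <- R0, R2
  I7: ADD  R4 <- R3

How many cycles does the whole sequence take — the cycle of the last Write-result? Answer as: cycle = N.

cycle = 26

t=1  I1 issues→MUL
t=2  I1 reads; I2 issues→SHIFT
t=3  I2 reads; I3 issues→ADD
t=4  I2 exec-done; I4 issues→LSU
t=5  I2 writes R0
t=6  I4 reads
t=7  I4 exec-done
t=8  I1 exec-done; I4 writes R4
t=9  I1 writes R2
t=10  I3 reads; I5 issues→SHIFT
t=11  I5 reads; I6 issues→MUL
t=12  I3 exec-done; I5 exec-done
t=13  I3 writes R1; I5 writes R2
t=14  I6 reads
t=20  I6 exec-done
t=21  I6 writes R4
t=22  I7 issues→ADD
t=23  I7 reads
t=25  I7 exec-done
t=26  I7 writes R4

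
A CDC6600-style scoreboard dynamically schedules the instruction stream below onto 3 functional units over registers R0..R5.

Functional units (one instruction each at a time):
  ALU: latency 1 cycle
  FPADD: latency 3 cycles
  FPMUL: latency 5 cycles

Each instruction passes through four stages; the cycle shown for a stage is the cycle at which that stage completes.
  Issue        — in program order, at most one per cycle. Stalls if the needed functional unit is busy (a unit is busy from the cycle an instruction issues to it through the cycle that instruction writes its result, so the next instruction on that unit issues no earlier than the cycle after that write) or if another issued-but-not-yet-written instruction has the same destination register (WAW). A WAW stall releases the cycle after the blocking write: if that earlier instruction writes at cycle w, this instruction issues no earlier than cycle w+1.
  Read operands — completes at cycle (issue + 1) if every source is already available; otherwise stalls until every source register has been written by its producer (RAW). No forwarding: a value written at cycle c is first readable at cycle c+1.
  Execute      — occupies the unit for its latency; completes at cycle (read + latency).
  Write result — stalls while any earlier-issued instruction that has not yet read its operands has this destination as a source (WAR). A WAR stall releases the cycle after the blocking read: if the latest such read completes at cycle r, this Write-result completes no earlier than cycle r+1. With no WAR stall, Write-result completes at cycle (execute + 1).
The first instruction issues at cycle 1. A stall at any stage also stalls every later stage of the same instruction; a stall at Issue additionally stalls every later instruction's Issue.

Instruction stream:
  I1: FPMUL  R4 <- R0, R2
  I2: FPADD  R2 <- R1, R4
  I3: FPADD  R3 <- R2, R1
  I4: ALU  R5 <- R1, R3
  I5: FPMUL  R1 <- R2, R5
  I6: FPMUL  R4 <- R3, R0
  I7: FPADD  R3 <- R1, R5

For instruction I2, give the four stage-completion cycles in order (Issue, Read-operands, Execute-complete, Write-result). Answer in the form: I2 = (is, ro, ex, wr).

I2 = (2, 9, 12, 13)

[I1] 1/2/7/8
[I2] 2/9/12/13  (RAW R4: wait I1 write@8)
[I3] 14/15/18/19  (struct: FPADD busy until I2 writes@13)
[I4] 15/20/21/22  (RAW R3: wait I3 write@19)
[I5] 16/23/28/29  (RAW R5: wait I4 write@22)
[I6] 30/31/36/37  (struct: FPMUL busy until I5 writes@29)
[I7] 31/32/35/36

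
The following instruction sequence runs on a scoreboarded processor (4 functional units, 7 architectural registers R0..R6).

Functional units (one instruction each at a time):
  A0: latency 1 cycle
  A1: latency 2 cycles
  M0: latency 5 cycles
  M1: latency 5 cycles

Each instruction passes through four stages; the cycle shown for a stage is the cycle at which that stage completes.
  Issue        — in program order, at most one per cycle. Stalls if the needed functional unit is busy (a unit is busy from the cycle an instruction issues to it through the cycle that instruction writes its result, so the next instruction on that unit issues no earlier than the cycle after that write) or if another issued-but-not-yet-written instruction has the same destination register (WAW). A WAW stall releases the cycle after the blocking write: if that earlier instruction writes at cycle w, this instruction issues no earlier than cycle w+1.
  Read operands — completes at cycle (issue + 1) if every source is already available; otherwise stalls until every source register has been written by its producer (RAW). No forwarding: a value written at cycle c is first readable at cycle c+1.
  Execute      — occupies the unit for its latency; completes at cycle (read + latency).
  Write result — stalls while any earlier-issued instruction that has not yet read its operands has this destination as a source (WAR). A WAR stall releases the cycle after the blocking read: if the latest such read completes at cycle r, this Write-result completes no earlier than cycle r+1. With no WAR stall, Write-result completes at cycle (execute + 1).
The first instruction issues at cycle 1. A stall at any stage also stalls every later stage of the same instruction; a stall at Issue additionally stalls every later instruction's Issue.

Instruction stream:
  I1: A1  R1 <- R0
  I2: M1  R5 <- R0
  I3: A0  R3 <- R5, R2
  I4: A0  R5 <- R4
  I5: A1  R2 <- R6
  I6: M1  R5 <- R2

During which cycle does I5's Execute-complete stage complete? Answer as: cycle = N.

cycle = 17

1) issue 1, read 2, done 4, write 5
2) issue 2, read 3, done 8, write 9
3) issue 3, read 10, done 11, write 12  <RAW R5: wait I2 write@9>
4) issue 13, read 14, done 15, write 16  <struct: A0 busy until I3 writes@12>
5) issue 14, read 15, done 17, write 18
6) issue 17, read 19, done 24, write 25  <WAW R5: wait I4 write@16 / RAW R2: wait I5 write@18>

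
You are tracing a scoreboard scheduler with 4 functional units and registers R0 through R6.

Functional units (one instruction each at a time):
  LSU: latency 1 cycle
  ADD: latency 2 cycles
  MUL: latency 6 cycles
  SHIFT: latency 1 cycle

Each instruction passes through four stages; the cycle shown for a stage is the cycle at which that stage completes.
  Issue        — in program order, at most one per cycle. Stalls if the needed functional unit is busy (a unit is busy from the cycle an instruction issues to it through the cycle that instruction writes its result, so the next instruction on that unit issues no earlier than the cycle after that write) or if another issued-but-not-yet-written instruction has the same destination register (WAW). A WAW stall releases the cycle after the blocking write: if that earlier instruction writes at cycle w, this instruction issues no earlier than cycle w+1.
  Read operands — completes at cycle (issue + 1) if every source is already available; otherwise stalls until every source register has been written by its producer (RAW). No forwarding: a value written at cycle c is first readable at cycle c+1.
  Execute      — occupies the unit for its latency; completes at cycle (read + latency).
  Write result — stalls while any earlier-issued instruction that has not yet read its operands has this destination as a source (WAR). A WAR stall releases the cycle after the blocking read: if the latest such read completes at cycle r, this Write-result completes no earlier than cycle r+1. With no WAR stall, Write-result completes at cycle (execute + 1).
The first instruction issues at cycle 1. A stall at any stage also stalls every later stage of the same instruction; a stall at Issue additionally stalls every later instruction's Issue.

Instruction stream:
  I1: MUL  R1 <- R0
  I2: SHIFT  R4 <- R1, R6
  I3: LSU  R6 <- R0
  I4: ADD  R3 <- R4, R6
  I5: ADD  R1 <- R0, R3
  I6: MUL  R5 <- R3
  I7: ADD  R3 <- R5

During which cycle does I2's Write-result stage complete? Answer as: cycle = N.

I1: IS=1 RO=2 EX=8 WR=9
I2: IS=2 RO=10 EX=11 WR=12  [RAW R1: wait I1 write@9]
I3: IS=3 RO=4 EX=5 WR=11  [WAR R6: wait I2 read@10]
I4: IS=4 RO=13 EX=15 WR=16  [RAW R4: wait I2 write@12]
I5: IS=17 RO=18 EX=20 WR=21  [struct: ADD busy until I4 writes@16]
I6: IS=18 RO=19 EX=25 WR=26
I7: IS=22 RO=27 EX=29 WR=30  [struct: ADD busy until I5 writes@21; RAW R5: wait I6 write@26]

cycle = 12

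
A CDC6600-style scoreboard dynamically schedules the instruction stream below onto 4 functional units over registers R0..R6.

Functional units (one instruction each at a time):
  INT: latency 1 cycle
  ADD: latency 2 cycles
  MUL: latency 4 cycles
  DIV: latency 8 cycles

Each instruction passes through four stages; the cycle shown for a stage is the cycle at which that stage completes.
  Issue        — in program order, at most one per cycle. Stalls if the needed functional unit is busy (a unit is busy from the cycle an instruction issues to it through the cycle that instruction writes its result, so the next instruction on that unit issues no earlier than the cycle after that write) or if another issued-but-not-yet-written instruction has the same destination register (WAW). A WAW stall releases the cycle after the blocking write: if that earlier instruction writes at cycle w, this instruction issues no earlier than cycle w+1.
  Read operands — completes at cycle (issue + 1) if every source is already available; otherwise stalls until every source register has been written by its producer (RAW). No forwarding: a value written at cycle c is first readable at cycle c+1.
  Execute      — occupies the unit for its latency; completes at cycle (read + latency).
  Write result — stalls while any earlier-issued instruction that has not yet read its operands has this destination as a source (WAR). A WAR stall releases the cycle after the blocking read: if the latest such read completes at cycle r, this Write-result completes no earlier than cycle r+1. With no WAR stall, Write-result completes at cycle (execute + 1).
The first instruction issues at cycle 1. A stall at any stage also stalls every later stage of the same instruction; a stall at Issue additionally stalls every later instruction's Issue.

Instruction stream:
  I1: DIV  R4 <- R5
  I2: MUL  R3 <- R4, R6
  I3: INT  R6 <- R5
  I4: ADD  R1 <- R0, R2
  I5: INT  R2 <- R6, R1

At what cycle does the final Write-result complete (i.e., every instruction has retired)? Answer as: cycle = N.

cycle = 17

c1: I1 issues→DIV
c2: I1 reads; I2 issues→MUL
c3: I3 issues→INT
c4: I3 reads; I4 issues→ADD
c5: I3 exec-done; I4 reads
c7: I4 exec-done
c8: I4 writes R1
c10: I1 exec-done
c11: I1 writes R4
c12: I2 reads
c13: I3 writes R6
c14: I5 issues→INT
c15: I5 reads
c16: I2 exec-done; I5 exec-done
c17: I2 writes R3; I5 writes R2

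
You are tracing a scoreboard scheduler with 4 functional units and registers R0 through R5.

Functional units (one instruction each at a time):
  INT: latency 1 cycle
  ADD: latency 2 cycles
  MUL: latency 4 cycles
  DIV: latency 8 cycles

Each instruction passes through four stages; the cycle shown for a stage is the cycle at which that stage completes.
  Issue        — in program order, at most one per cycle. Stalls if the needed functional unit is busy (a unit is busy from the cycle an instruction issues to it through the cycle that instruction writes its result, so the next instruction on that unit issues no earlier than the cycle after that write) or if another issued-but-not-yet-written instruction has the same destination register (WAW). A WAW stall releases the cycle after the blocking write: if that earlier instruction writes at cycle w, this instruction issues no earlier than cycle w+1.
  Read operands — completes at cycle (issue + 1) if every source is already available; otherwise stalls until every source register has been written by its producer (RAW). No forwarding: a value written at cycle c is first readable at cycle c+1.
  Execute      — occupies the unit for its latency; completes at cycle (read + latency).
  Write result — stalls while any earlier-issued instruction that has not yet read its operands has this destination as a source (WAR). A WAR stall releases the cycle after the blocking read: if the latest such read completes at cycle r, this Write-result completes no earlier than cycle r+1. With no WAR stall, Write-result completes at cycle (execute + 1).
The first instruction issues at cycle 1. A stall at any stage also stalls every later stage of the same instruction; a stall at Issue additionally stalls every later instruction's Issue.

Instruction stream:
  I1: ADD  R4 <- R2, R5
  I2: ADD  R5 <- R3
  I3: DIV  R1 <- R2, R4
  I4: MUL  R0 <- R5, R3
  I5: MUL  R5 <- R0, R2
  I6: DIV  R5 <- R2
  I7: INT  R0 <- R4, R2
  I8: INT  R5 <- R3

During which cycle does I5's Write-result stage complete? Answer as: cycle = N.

I1: IS=1 RO=2 EX=4 WR=5
I2: IS=6 RO=7 EX=9 WR=10  [struct: ADD busy until I1 writes@5]
I3: IS=7 RO=8 EX=16 WR=17
I4: IS=8 RO=11 EX=15 WR=16  [RAW R5: wait I2 write@10]
I5: IS=17 RO=18 EX=22 WR=23  [struct: MUL busy until I4 writes@16]
I6: IS=24 RO=25 EX=33 WR=34  [WAW R5: wait I5 write@23]
I7: IS=25 RO=26 EX=27 WR=28
I8: IS=35 RO=36 EX=37 WR=38  [WAW R5: wait I6 write@34]

cycle = 23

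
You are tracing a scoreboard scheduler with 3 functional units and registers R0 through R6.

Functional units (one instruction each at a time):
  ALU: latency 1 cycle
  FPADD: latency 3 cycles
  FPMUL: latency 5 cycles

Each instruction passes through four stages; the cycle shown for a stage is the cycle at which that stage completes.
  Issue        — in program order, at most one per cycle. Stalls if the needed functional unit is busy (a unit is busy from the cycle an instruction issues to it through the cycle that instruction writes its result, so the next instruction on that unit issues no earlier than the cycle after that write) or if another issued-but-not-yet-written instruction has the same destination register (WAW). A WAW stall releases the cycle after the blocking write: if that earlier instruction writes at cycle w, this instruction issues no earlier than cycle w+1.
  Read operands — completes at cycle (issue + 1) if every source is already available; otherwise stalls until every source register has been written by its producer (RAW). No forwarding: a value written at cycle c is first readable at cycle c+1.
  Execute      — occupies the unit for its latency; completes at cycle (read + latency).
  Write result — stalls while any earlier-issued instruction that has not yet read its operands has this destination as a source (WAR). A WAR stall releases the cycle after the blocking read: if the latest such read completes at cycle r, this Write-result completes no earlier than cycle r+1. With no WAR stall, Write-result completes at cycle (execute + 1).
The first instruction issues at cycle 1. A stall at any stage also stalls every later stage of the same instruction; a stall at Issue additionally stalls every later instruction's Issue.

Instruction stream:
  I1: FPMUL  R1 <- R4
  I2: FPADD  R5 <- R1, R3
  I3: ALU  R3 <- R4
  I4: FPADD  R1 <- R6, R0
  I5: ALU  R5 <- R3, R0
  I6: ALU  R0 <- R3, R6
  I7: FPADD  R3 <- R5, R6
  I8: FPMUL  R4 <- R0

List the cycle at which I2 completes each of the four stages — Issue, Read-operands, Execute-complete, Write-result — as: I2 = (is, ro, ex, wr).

I2 = (2, 9, 12, 13)

  I1 | 1 | 2 | 7 | 8
  I2 | 2 | 9 | 12 | 13   RAW R1: wait I1 write@8
  I3 | 3 | 4 | 5 | 10   WAR R3: wait I2 read@9
  I4 | 14 | 15 | 18 | 19   struct: FPADD busy until I2 writes@13
  I5 | 15 | 16 | 17 | 18
  I6 | 19 | 20 | 21 | 22   struct: ALU busy until I5 writes@18
  I7 | 20 | 21 | 24 | 25
  I8 | 21 | 23 | 28 | 29   RAW R0: wait I6 write@22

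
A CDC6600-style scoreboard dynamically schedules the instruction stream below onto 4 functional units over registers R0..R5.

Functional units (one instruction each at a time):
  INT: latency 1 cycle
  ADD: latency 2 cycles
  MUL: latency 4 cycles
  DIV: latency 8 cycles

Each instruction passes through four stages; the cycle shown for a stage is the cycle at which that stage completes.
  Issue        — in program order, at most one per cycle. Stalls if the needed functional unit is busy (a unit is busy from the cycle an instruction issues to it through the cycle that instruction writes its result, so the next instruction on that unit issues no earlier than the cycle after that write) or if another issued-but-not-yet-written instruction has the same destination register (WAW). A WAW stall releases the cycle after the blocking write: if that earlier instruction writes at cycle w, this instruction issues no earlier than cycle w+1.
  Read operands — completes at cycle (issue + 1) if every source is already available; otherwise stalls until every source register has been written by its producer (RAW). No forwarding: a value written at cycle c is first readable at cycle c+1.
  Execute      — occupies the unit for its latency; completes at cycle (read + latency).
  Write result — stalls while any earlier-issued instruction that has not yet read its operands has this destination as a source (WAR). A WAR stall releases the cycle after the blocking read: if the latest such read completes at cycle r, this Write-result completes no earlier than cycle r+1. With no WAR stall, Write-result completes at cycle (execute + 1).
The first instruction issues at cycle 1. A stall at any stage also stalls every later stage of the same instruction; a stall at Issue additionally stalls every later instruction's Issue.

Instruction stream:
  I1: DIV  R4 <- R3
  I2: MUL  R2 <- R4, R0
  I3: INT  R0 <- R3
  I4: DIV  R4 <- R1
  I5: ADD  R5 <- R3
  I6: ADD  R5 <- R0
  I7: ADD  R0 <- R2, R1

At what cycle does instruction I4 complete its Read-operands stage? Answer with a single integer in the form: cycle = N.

cycle = 13

cycle 1: I1→DIV
cycle 2: I1 RO, I2→MUL
cycle 3: I3→INT
cycle 4: I3 RO
cycle 5: I3 EX
cycle 10: I1 EX
cycle 11: I1 WR R4
cycle 12: I2 RO, I4→DIV
cycle 13: I3 WR R0, I4 RO, I5→ADD
cycle 14: I5 RO
cycle 16: I2 EX, I5 EX
cycle 17: I2 WR R2, I5 WR R5
cycle 18: I6→ADD
cycle 19: I6 RO
cycle 21: I4 EX, I6 EX
cycle 22: I4 WR R4, I6 WR R5
cycle 23: I7→ADD
cycle 24: I7 RO
cycle 26: I7 EX
cycle 27: I7 WR R0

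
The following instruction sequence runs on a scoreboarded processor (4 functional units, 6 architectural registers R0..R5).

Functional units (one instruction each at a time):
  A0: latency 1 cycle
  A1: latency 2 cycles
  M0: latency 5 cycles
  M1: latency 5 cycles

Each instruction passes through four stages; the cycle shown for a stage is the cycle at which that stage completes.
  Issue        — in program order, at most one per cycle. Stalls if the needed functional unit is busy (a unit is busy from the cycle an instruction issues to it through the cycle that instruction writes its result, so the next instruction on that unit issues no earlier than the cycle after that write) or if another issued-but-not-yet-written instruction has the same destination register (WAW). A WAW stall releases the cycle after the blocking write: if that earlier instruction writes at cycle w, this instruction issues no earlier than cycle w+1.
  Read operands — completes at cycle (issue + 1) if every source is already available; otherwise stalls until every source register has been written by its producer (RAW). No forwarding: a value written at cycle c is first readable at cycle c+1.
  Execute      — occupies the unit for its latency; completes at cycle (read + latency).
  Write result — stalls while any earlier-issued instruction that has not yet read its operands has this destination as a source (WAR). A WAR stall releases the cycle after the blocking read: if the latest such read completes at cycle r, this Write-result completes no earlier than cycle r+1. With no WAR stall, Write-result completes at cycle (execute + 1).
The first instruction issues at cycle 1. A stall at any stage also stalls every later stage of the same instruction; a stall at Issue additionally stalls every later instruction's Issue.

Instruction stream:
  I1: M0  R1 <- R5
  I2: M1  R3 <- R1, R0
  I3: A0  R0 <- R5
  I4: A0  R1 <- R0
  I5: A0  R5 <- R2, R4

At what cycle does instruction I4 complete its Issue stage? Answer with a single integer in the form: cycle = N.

cycle = 11

c1: I1 dispatched to M0
c2: I1 operands ready; I2 dispatched to M1
c3: I3 dispatched to A0
c4: I3 operands ready
c5: I3 complete
c7: I1 complete
c8: R1←I1
c9: I2 operands ready
c10: R0←I3
c11: I4 dispatched to A0
c12: I4 operands ready
c13: I4 complete
c14: I2 complete; R1←I4
c15: R3←I2; I5 dispatched to A0
c16: I5 operands ready
c17: I5 complete
c18: R5←I5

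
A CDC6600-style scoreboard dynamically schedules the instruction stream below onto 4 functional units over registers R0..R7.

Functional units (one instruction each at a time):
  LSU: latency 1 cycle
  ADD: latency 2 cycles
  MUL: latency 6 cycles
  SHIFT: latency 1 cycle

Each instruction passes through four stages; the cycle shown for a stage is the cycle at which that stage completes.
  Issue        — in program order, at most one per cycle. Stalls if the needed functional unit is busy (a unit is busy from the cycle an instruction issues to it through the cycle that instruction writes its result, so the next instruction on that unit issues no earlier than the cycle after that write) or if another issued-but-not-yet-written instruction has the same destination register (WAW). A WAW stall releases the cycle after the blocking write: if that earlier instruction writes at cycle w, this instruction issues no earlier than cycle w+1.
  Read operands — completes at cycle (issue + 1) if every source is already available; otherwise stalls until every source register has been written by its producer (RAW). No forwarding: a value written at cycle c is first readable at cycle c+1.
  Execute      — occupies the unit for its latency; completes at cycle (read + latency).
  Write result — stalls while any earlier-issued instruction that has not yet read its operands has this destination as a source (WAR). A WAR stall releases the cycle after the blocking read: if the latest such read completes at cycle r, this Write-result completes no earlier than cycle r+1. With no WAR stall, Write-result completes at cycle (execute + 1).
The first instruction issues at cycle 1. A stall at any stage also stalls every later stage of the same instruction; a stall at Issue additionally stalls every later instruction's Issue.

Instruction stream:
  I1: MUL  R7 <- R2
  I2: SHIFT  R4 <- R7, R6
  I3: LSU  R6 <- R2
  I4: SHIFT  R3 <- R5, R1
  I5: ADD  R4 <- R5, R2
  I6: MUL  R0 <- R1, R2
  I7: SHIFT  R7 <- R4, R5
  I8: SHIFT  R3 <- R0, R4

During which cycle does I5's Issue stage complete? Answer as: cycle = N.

cycle = 14

I1  is:1  ro:2  ex:8  wr:9
I2  is:2  ro:10  ex:11  wr:12  — RAW R7: wait I1 write@9
I3  is:3  ro:4  ex:5  wr:11  — WAR R6: wait I2 read@10
I4  is:13  ro:14  ex:15  wr:16  — struct: SHIFT busy until I2 writes@12
I5  is:14  ro:15  ex:17  wr:18
I6  is:15  ro:16  ex:22  wr:23
I7  is:17  ro:19  ex:20  wr:21  — struct: SHIFT busy until I4 writes@16, RAW R4: wait I5 write@18
I8  is:22  ro:24  ex:25  wr:26  — struct: SHIFT busy until I7 writes@21, RAW R0: wait I6 write@23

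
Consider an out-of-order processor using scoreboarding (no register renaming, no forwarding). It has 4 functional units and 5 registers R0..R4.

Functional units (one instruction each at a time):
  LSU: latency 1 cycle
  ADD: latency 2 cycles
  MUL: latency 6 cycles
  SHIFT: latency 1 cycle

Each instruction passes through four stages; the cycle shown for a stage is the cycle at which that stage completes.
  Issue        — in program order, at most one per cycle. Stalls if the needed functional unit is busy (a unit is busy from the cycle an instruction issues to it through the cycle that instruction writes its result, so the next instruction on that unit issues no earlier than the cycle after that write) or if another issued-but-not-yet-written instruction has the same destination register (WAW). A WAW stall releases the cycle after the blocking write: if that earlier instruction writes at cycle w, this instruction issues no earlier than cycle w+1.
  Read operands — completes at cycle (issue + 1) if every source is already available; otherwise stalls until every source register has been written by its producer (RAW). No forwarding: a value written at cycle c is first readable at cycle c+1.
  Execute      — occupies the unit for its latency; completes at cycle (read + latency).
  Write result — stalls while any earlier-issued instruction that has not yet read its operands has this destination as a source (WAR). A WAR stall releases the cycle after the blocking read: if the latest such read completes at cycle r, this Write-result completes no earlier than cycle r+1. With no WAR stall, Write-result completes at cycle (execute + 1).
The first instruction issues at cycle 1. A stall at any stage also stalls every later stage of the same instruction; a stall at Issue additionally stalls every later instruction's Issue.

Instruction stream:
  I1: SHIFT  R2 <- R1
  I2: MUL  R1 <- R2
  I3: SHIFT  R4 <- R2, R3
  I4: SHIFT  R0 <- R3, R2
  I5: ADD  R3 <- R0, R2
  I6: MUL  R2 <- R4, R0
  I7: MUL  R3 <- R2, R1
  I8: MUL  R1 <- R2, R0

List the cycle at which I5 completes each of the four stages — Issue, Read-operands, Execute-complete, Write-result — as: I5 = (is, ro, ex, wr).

t=1  issue I1 (SHIFT)
t=2  I1 read-ops, issue I2 (MUL)
t=3  I1 finished on SHIFT
t=4  I1→R2
t=5  I2 read-ops, issue I3 (SHIFT)
t=6  I3 read-ops
t=7  I3 finished on SHIFT
t=8  I3→R4
t=9  issue I4 (SHIFT)
t=10  I4 read-ops, issue I5 (ADD)
t=11  I2 finished on MUL, I4 finished on SHIFT
t=12  I2→R1, I4→R0
t=13  I5 read-ops, issue I6 (MUL)
t=14  I6 read-ops
t=15  I5 finished on ADD
t=16  I5→R3
t=20  I6 finished on MUL
t=21  I6→R2
t=22  issue I7 (MUL)
t=23  I7 read-ops
t=29  I7 finished on MUL
t=30  I7→R3
t=31  issue I8 (MUL)
t=32  I8 read-ops
t=38  I8 finished on MUL
t=39  I8→R1

I5 = (10, 13, 15, 16)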